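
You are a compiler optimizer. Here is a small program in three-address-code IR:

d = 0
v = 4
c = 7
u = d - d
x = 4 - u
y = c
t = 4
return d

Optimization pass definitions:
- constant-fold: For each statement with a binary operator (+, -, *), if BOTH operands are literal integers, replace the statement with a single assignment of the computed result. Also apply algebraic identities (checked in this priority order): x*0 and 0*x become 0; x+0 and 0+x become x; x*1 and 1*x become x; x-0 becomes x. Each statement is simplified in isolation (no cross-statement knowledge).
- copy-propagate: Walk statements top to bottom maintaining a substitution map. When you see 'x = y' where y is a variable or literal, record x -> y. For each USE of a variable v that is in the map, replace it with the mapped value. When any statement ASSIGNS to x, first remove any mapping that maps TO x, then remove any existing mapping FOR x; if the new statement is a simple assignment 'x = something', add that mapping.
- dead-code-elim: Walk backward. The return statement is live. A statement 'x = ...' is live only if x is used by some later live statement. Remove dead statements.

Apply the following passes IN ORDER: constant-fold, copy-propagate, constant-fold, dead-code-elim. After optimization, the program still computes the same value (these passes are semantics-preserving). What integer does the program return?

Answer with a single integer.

Initial IR:
  d = 0
  v = 4
  c = 7
  u = d - d
  x = 4 - u
  y = c
  t = 4
  return d
After constant-fold (8 stmts):
  d = 0
  v = 4
  c = 7
  u = d - d
  x = 4 - u
  y = c
  t = 4
  return d
After copy-propagate (8 stmts):
  d = 0
  v = 4
  c = 7
  u = 0 - 0
  x = 4 - u
  y = 7
  t = 4
  return 0
After constant-fold (8 stmts):
  d = 0
  v = 4
  c = 7
  u = 0
  x = 4 - u
  y = 7
  t = 4
  return 0
After dead-code-elim (1 stmts):
  return 0
Evaluate:
  d = 0  =>  d = 0
  v = 4  =>  v = 4
  c = 7  =>  c = 7
  u = d - d  =>  u = 0
  x = 4 - u  =>  x = 4
  y = c  =>  y = 7
  t = 4  =>  t = 4
  return d = 0

Answer: 0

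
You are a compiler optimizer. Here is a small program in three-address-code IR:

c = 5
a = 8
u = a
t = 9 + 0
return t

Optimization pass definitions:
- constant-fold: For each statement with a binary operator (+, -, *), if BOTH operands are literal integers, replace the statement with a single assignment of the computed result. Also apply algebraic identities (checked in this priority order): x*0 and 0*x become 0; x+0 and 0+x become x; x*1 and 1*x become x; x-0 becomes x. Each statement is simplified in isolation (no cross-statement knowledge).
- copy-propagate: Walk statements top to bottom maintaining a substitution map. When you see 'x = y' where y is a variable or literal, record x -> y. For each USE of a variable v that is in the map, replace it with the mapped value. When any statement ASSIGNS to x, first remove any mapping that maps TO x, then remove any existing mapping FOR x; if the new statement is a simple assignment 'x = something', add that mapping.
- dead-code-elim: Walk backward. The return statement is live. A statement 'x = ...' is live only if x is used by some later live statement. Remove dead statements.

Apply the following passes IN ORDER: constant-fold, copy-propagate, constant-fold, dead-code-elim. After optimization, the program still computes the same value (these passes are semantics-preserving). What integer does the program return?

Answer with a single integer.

Initial IR:
  c = 5
  a = 8
  u = a
  t = 9 + 0
  return t
After constant-fold (5 stmts):
  c = 5
  a = 8
  u = a
  t = 9
  return t
After copy-propagate (5 stmts):
  c = 5
  a = 8
  u = 8
  t = 9
  return 9
After constant-fold (5 stmts):
  c = 5
  a = 8
  u = 8
  t = 9
  return 9
After dead-code-elim (1 stmts):
  return 9
Evaluate:
  c = 5  =>  c = 5
  a = 8  =>  a = 8
  u = a  =>  u = 8
  t = 9 + 0  =>  t = 9
  return t = 9

Answer: 9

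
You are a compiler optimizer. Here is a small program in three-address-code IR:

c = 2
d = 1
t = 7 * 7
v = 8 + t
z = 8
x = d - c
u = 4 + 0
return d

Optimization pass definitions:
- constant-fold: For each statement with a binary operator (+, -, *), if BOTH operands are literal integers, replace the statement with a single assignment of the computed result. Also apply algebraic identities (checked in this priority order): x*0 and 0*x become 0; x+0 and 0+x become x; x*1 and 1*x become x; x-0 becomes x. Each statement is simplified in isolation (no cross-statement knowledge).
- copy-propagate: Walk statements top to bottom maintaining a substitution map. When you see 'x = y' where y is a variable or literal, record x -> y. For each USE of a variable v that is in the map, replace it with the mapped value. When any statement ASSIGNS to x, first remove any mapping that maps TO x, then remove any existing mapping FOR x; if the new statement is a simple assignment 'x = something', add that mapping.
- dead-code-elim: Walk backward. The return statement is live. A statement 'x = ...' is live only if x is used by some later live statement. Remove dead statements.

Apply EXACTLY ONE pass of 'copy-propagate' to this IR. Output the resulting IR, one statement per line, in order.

Answer: c = 2
d = 1
t = 7 * 7
v = 8 + t
z = 8
x = 1 - 2
u = 4 + 0
return 1

Derivation:
Applying copy-propagate statement-by-statement:
  [1] c = 2  (unchanged)
  [2] d = 1  (unchanged)
  [3] t = 7 * 7  (unchanged)
  [4] v = 8 + t  (unchanged)
  [5] z = 8  (unchanged)
  [6] x = d - c  -> x = 1 - 2
  [7] u = 4 + 0  (unchanged)
  [8] return d  -> return 1
Result (8 stmts):
  c = 2
  d = 1
  t = 7 * 7
  v = 8 + t
  z = 8
  x = 1 - 2
  u = 4 + 0
  return 1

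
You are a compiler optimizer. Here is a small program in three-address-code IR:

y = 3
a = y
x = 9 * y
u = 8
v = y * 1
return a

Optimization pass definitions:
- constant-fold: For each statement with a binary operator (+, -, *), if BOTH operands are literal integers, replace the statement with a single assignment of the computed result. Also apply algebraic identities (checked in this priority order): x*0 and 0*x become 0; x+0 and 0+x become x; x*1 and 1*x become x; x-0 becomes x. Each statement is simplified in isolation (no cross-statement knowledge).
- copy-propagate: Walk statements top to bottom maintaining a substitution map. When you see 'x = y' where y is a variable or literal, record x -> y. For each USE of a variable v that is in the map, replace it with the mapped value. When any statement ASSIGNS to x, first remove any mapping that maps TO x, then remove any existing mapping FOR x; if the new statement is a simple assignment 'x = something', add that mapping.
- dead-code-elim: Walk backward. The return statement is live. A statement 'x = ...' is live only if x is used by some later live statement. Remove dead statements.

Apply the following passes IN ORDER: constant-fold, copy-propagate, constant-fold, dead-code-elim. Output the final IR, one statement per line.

Initial IR:
  y = 3
  a = y
  x = 9 * y
  u = 8
  v = y * 1
  return a
After constant-fold (6 stmts):
  y = 3
  a = y
  x = 9 * y
  u = 8
  v = y
  return a
After copy-propagate (6 stmts):
  y = 3
  a = 3
  x = 9 * 3
  u = 8
  v = 3
  return 3
After constant-fold (6 stmts):
  y = 3
  a = 3
  x = 27
  u = 8
  v = 3
  return 3
After dead-code-elim (1 stmts):
  return 3

Answer: return 3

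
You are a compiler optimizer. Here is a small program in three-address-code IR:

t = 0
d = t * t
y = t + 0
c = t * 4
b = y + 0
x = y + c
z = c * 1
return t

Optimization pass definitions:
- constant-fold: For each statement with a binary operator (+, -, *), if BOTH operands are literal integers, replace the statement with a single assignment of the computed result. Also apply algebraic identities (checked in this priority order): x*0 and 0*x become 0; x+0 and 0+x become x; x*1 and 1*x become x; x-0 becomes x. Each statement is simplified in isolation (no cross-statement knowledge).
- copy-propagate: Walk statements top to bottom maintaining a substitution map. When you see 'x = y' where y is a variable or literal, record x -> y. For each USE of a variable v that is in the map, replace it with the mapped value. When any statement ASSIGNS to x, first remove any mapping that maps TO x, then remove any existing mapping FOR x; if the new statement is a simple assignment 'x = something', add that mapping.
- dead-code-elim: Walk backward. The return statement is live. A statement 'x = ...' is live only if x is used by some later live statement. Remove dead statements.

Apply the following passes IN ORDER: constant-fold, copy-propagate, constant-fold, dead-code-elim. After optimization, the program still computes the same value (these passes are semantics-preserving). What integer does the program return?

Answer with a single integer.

Answer: 0

Derivation:
Initial IR:
  t = 0
  d = t * t
  y = t + 0
  c = t * 4
  b = y + 0
  x = y + c
  z = c * 1
  return t
After constant-fold (8 stmts):
  t = 0
  d = t * t
  y = t
  c = t * 4
  b = y
  x = y + c
  z = c
  return t
After copy-propagate (8 stmts):
  t = 0
  d = 0 * 0
  y = 0
  c = 0 * 4
  b = 0
  x = 0 + c
  z = c
  return 0
After constant-fold (8 stmts):
  t = 0
  d = 0
  y = 0
  c = 0
  b = 0
  x = c
  z = c
  return 0
After dead-code-elim (1 stmts):
  return 0
Evaluate:
  t = 0  =>  t = 0
  d = t * t  =>  d = 0
  y = t + 0  =>  y = 0
  c = t * 4  =>  c = 0
  b = y + 0  =>  b = 0
  x = y + c  =>  x = 0
  z = c * 1  =>  z = 0
  return t = 0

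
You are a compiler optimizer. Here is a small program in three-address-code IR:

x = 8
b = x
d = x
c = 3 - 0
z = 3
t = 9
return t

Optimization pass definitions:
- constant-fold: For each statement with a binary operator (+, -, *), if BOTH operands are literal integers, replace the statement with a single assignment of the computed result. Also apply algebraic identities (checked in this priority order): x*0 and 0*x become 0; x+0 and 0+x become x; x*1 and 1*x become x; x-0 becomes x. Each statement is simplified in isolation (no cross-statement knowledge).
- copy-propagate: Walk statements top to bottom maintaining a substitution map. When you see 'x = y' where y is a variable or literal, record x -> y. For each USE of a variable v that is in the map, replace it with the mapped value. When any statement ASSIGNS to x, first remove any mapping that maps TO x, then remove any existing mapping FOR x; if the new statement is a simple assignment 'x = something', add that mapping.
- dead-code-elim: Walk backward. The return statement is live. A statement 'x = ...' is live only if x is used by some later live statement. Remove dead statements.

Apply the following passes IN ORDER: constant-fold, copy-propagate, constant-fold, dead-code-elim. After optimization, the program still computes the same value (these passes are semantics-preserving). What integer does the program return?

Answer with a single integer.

Answer: 9

Derivation:
Initial IR:
  x = 8
  b = x
  d = x
  c = 3 - 0
  z = 3
  t = 9
  return t
After constant-fold (7 stmts):
  x = 8
  b = x
  d = x
  c = 3
  z = 3
  t = 9
  return t
After copy-propagate (7 stmts):
  x = 8
  b = 8
  d = 8
  c = 3
  z = 3
  t = 9
  return 9
After constant-fold (7 stmts):
  x = 8
  b = 8
  d = 8
  c = 3
  z = 3
  t = 9
  return 9
After dead-code-elim (1 stmts):
  return 9
Evaluate:
  x = 8  =>  x = 8
  b = x  =>  b = 8
  d = x  =>  d = 8
  c = 3 - 0  =>  c = 3
  z = 3  =>  z = 3
  t = 9  =>  t = 9
  return t = 9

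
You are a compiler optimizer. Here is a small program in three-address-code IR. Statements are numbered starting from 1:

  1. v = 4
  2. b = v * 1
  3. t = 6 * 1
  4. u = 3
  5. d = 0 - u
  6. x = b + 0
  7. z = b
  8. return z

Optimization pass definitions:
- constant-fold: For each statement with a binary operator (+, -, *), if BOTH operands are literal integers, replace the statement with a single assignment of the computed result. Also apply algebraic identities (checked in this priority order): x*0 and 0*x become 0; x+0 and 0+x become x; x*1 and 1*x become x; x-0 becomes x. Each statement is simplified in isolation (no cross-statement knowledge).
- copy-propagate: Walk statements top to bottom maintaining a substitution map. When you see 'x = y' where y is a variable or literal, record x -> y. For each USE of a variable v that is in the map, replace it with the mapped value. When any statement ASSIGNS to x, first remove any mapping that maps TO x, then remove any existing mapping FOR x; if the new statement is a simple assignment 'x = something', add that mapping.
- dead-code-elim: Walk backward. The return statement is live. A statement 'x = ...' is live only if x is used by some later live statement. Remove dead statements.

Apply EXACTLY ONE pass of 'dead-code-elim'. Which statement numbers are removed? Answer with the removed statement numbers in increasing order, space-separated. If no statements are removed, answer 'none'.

Backward liveness scan:
Stmt 1 'v = 4': KEEP (v is live); live-in = []
Stmt 2 'b = v * 1': KEEP (b is live); live-in = ['v']
Stmt 3 't = 6 * 1': DEAD (t not in live set ['b'])
Stmt 4 'u = 3': DEAD (u not in live set ['b'])
Stmt 5 'd = 0 - u': DEAD (d not in live set ['b'])
Stmt 6 'x = b + 0': DEAD (x not in live set ['b'])
Stmt 7 'z = b': KEEP (z is live); live-in = ['b']
Stmt 8 'return z': KEEP (return); live-in = ['z']
Removed statement numbers: [3, 4, 5, 6]
Surviving IR:
  v = 4
  b = v * 1
  z = b
  return z

Answer: 3 4 5 6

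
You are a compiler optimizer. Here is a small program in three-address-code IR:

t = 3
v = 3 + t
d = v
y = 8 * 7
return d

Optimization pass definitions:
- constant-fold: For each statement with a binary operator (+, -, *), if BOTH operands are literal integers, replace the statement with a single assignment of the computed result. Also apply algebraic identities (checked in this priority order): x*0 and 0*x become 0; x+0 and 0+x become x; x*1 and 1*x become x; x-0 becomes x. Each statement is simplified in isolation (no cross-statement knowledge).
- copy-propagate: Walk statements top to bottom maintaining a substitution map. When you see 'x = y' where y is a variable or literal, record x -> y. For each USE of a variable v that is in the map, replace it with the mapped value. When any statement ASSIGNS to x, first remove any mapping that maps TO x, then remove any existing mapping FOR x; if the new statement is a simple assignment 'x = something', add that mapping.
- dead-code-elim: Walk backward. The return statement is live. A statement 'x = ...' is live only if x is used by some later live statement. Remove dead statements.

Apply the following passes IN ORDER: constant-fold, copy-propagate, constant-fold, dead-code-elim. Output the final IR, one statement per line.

Initial IR:
  t = 3
  v = 3 + t
  d = v
  y = 8 * 7
  return d
After constant-fold (5 stmts):
  t = 3
  v = 3 + t
  d = v
  y = 56
  return d
After copy-propagate (5 stmts):
  t = 3
  v = 3 + 3
  d = v
  y = 56
  return v
After constant-fold (5 stmts):
  t = 3
  v = 6
  d = v
  y = 56
  return v
After dead-code-elim (2 stmts):
  v = 6
  return v

Answer: v = 6
return v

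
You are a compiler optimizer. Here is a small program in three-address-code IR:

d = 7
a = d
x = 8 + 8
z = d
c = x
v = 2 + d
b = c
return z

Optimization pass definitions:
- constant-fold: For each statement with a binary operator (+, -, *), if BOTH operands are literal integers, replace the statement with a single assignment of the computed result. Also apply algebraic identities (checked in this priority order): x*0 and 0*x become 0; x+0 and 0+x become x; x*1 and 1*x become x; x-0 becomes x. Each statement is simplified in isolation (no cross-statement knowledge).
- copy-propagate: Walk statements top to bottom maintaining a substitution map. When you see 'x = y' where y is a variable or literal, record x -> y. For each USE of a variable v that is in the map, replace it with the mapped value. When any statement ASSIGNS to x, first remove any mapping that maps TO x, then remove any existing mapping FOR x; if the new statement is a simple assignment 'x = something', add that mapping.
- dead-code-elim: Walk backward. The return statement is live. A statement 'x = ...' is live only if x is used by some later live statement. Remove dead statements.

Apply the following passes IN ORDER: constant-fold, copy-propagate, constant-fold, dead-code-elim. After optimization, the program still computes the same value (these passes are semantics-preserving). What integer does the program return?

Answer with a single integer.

Answer: 7

Derivation:
Initial IR:
  d = 7
  a = d
  x = 8 + 8
  z = d
  c = x
  v = 2 + d
  b = c
  return z
After constant-fold (8 stmts):
  d = 7
  a = d
  x = 16
  z = d
  c = x
  v = 2 + d
  b = c
  return z
After copy-propagate (8 stmts):
  d = 7
  a = 7
  x = 16
  z = 7
  c = 16
  v = 2 + 7
  b = 16
  return 7
After constant-fold (8 stmts):
  d = 7
  a = 7
  x = 16
  z = 7
  c = 16
  v = 9
  b = 16
  return 7
After dead-code-elim (1 stmts):
  return 7
Evaluate:
  d = 7  =>  d = 7
  a = d  =>  a = 7
  x = 8 + 8  =>  x = 16
  z = d  =>  z = 7
  c = x  =>  c = 16
  v = 2 + d  =>  v = 9
  b = c  =>  b = 16
  return z = 7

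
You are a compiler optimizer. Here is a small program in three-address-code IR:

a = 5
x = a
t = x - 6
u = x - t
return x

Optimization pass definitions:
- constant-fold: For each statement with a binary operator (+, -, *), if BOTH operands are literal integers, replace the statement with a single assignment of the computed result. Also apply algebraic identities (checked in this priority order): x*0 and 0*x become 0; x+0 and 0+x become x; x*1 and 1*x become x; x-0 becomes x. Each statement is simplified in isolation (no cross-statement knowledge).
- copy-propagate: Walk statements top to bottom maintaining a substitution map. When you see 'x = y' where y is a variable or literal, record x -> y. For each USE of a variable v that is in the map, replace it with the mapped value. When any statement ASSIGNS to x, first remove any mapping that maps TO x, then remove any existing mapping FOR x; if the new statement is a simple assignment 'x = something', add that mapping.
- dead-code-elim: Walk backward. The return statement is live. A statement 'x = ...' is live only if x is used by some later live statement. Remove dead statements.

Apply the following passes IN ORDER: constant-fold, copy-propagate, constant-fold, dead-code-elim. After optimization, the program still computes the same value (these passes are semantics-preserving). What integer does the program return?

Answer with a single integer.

Initial IR:
  a = 5
  x = a
  t = x - 6
  u = x - t
  return x
After constant-fold (5 stmts):
  a = 5
  x = a
  t = x - 6
  u = x - t
  return x
After copy-propagate (5 stmts):
  a = 5
  x = 5
  t = 5 - 6
  u = 5 - t
  return 5
After constant-fold (5 stmts):
  a = 5
  x = 5
  t = -1
  u = 5 - t
  return 5
After dead-code-elim (1 stmts):
  return 5
Evaluate:
  a = 5  =>  a = 5
  x = a  =>  x = 5
  t = x - 6  =>  t = -1
  u = x - t  =>  u = 6
  return x = 5

Answer: 5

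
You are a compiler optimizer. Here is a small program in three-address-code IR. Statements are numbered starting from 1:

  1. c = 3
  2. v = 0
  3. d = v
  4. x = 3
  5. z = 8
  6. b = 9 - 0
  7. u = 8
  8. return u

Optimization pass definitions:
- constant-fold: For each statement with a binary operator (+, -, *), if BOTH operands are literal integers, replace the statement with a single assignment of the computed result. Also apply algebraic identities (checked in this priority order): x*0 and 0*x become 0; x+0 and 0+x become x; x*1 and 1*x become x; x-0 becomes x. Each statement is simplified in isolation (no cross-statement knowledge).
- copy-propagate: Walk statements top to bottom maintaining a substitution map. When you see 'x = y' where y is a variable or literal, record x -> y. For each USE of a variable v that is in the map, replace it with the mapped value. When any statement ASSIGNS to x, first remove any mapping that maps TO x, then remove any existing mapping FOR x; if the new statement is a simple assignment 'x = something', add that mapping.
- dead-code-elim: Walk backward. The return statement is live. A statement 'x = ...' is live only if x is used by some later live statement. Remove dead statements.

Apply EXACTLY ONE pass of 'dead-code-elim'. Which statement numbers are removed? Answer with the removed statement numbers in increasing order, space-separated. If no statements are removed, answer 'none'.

Answer: 1 2 3 4 5 6

Derivation:
Backward liveness scan:
Stmt 1 'c = 3': DEAD (c not in live set [])
Stmt 2 'v = 0': DEAD (v not in live set [])
Stmt 3 'd = v': DEAD (d not in live set [])
Stmt 4 'x = 3': DEAD (x not in live set [])
Stmt 5 'z = 8': DEAD (z not in live set [])
Stmt 6 'b = 9 - 0': DEAD (b not in live set [])
Stmt 7 'u = 8': KEEP (u is live); live-in = []
Stmt 8 'return u': KEEP (return); live-in = ['u']
Removed statement numbers: [1, 2, 3, 4, 5, 6]
Surviving IR:
  u = 8
  return u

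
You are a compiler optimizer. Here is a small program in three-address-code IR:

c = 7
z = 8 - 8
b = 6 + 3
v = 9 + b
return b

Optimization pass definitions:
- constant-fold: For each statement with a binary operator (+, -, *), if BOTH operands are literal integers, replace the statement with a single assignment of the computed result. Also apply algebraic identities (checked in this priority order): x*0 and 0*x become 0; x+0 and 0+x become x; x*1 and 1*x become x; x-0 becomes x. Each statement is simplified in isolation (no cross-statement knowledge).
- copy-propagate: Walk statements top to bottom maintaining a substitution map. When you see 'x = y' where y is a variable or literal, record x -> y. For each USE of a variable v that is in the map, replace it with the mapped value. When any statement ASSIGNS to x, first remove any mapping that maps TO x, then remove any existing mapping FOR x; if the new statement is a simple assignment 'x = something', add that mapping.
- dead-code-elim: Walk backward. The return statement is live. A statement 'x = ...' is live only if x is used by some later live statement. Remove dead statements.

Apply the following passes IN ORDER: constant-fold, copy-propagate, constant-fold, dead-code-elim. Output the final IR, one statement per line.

Answer: return 9

Derivation:
Initial IR:
  c = 7
  z = 8 - 8
  b = 6 + 3
  v = 9 + b
  return b
After constant-fold (5 stmts):
  c = 7
  z = 0
  b = 9
  v = 9 + b
  return b
After copy-propagate (5 stmts):
  c = 7
  z = 0
  b = 9
  v = 9 + 9
  return 9
After constant-fold (5 stmts):
  c = 7
  z = 0
  b = 9
  v = 18
  return 9
After dead-code-elim (1 stmts):
  return 9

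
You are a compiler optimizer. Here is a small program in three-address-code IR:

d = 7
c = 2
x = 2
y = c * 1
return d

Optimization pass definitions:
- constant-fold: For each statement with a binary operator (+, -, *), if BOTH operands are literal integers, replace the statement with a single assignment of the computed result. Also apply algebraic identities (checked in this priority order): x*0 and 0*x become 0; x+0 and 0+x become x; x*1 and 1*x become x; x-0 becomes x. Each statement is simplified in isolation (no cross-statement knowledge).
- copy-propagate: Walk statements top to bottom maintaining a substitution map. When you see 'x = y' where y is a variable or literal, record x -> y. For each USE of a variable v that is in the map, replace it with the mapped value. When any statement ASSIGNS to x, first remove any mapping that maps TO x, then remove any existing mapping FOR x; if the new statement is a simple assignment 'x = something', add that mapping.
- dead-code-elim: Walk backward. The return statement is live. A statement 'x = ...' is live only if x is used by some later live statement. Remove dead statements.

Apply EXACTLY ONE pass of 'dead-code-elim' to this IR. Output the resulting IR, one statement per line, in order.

Applying dead-code-elim statement-by-statement:
  [5] return d  -> KEEP (return); live=['d']
  [4] y = c * 1  -> DEAD (y not live)
  [3] x = 2  -> DEAD (x not live)
  [2] c = 2  -> DEAD (c not live)
  [1] d = 7  -> KEEP; live=[]
Result (2 stmts):
  d = 7
  return d

Answer: d = 7
return d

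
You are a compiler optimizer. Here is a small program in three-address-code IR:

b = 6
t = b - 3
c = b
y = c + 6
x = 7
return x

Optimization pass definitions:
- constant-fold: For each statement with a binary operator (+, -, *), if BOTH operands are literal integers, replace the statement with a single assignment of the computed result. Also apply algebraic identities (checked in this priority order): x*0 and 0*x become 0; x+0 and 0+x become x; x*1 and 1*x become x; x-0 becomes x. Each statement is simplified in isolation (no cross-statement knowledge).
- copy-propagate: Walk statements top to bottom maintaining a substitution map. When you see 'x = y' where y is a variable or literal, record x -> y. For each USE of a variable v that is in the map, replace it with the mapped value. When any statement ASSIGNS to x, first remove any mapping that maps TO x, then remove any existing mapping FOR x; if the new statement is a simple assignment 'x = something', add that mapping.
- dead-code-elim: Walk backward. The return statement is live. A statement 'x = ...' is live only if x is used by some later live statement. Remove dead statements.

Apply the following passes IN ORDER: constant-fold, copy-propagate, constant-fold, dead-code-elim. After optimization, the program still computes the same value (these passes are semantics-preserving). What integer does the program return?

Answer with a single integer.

Initial IR:
  b = 6
  t = b - 3
  c = b
  y = c + 6
  x = 7
  return x
After constant-fold (6 stmts):
  b = 6
  t = b - 3
  c = b
  y = c + 6
  x = 7
  return x
After copy-propagate (6 stmts):
  b = 6
  t = 6 - 3
  c = 6
  y = 6 + 6
  x = 7
  return 7
After constant-fold (6 stmts):
  b = 6
  t = 3
  c = 6
  y = 12
  x = 7
  return 7
After dead-code-elim (1 stmts):
  return 7
Evaluate:
  b = 6  =>  b = 6
  t = b - 3  =>  t = 3
  c = b  =>  c = 6
  y = c + 6  =>  y = 12
  x = 7  =>  x = 7
  return x = 7

Answer: 7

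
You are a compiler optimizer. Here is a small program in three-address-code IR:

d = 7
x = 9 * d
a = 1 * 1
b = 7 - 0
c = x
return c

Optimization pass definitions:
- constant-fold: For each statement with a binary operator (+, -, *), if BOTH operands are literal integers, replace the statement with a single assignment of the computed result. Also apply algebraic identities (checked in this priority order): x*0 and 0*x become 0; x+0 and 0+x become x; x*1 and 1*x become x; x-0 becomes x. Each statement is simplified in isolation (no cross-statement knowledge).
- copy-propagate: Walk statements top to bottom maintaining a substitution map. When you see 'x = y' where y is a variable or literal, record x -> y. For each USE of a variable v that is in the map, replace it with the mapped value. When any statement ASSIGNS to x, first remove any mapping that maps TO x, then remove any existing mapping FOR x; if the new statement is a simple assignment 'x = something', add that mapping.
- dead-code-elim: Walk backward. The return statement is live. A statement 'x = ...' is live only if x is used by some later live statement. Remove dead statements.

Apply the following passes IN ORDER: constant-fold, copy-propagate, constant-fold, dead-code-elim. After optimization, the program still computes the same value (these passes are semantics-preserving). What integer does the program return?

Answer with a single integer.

Initial IR:
  d = 7
  x = 9 * d
  a = 1 * 1
  b = 7 - 0
  c = x
  return c
After constant-fold (6 stmts):
  d = 7
  x = 9 * d
  a = 1
  b = 7
  c = x
  return c
After copy-propagate (6 stmts):
  d = 7
  x = 9 * 7
  a = 1
  b = 7
  c = x
  return x
After constant-fold (6 stmts):
  d = 7
  x = 63
  a = 1
  b = 7
  c = x
  return x
After dead-code-elim (2 stmts):
  x = 63
  return x
Evaluate:
  d = 7  =>  d = 7
  x = 9 * d  =>  x = 63
  a = 1 * 1  =>  a = 1
  b = 7 - 0  =>  b = 7
  c = x  =>  c = 63
  return c = 63

Answer: 63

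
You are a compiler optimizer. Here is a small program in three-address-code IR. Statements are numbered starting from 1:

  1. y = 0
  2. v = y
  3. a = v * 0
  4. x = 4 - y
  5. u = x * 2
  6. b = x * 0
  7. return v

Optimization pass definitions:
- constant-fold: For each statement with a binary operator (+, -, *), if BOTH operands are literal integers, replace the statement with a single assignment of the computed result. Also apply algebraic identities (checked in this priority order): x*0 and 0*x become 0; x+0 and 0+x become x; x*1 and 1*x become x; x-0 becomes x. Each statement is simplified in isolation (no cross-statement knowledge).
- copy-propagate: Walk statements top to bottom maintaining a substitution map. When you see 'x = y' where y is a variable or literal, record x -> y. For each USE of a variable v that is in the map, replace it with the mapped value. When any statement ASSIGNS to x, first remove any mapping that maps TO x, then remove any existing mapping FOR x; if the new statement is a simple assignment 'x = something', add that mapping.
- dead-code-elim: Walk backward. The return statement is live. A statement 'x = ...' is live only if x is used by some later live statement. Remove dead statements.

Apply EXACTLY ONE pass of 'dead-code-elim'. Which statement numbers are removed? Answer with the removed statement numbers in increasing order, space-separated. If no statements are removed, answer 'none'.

Answer: 3 4 5 6

Derivation:
Backward liveness scan:
Stmt 1 'y = 0': KEEP (y is live); live-in = []
Stmt 2 'v = y': KEEP (v is live); live-in = ['y']
Stmt 3 'a = v * 0': DEAD (a not in live set ['v'])
Stmt 4 'x = 4 - y': DEAD (x not in live set ['v'])
Stmt 5 'u = x * 2': DEAD (u not in live set ['v'])
Stmt 6 'b = x * 0': DEAD (b not in live set ['v'])
Stmt 7 'return v': KEEP (return); live-in = ['v']
Removed statement numbers: [3, 4, 5, 6]
Surviving IR:
  y = 0
  v = y
  return v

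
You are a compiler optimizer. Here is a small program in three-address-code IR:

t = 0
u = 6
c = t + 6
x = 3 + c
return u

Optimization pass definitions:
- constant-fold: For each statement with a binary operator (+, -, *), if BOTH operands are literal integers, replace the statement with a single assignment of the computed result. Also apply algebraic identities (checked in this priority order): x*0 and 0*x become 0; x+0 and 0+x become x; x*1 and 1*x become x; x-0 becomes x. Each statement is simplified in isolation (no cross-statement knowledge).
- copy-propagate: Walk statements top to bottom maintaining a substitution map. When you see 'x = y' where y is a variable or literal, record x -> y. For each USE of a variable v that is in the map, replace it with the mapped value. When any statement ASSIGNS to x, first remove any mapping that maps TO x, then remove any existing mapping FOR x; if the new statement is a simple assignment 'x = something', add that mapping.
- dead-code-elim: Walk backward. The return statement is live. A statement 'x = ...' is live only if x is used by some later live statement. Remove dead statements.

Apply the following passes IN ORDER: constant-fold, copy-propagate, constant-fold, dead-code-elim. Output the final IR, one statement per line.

Initial IR:
  t = 0
  u = 6
  c = t + 6
  x = 3 + c
  return u
After constant-fold (5 stmts):
  t = 0
  u = 6
  c = t + 6
  x = 3 + c
  return u
After copy-propagate (5 stmts):
  t = 0
  u = 6
  c = 0 + 6
  x = 3 + c
  return 6
After constant-fold (5 stmts):
  t = 0
  u = 6
  c = 6
  x = 3 + c
  return 6
After dead-code-elim (1 stmts):
  return 6

Answer: return 6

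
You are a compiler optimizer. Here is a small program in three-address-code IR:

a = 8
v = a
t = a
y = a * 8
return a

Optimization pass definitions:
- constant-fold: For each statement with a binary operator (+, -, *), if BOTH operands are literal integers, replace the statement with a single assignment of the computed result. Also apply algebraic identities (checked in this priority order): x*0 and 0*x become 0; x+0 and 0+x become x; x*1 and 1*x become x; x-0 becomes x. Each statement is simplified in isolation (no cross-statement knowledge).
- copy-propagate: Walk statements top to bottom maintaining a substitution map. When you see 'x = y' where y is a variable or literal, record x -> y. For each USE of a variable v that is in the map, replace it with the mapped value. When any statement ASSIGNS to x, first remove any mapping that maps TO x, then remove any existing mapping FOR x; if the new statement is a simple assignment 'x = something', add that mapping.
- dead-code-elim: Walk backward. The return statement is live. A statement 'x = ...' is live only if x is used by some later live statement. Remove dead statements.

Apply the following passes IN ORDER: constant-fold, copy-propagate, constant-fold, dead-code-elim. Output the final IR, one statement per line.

Answer: return 8

Derivation:
Initial IR:
  a = 8
  v = a
  t = a
  y = a * 8
  return a
After constant-fold (5 stmts):
  a = 8
  v = a
  t = a
  y = a * 8
  return a
After copy-propagate (5 stmts):
  a = 8
  v = 8
  t = 8
  y = 8 * 8
  return 8
After constant-fold (5 stmts):
  a = 8
  v = 8
  t = 8
  y = 64
  return 8
After dead-code-elim (1 stmts):
  return 8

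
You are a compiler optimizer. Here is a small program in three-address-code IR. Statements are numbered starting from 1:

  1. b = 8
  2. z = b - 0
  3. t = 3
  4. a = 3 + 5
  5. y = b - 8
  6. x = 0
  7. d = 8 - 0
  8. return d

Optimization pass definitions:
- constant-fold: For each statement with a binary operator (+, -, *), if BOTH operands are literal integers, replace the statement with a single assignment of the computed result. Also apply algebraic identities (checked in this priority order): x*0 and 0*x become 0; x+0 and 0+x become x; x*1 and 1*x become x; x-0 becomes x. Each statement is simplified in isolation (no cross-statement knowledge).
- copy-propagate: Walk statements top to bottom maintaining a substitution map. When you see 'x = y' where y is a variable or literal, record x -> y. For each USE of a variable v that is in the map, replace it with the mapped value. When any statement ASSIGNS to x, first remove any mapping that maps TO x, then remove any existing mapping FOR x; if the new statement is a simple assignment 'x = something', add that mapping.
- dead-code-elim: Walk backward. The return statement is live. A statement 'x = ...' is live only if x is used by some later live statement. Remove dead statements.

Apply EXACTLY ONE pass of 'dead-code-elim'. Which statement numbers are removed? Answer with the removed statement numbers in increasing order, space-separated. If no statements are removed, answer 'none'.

Answer: 1 2 3 4 5 6

Derivation:
Backward liveness scan:
Stmt 1 'b = 8': DEAD (b not in live set [])
Stmt 2 'z = b - 0': DEAD (z not in live set [])
Stmt 3 't = 3': DEAD (t not in live set [])
Stmt 4 'a = 3 + 5': DEAD (a not in live set [])
Stmt 5 'y = b - 8': DEAD (y not in live set [])
Stmt 6 'x = 0': DEAD (x not in live set [])
Stmt 7 'd = 8 - 0': KEEP (d is live); live-in = []
Stmt 8 'return d': KEEP (return); live-in = ['d']
Removed statement numbers: [1, 2, 3, 4, 5, 6]
Surviving IR:
  d = 8 - 0
  return d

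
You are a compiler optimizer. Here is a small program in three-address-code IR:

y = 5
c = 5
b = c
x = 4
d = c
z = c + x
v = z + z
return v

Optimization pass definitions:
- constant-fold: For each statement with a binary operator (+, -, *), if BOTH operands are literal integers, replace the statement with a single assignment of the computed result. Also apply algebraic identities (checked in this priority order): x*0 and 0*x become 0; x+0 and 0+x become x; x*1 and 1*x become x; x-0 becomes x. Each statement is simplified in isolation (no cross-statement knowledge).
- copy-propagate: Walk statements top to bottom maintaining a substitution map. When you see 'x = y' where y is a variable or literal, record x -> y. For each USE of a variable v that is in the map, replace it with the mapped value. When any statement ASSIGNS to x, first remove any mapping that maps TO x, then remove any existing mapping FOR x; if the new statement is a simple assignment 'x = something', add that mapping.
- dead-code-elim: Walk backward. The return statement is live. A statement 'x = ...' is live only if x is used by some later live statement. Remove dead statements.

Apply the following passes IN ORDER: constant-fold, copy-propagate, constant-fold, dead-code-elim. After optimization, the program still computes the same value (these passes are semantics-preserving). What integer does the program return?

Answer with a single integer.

Initial IR:
  y = 5
  c = 5
  b = c
  x = 4
  d = c
  z = c + x
  v = z + z
  return v
After constant-fold (8 stmts):
  y = 5
  c = 5
  b = c
  x = 4
  d = c
  z = c + x
  v = z + z
  return v
After copy-propagate (8 stmts):
  y = 5
  c = 5
  b = 5
  x = 4
  d = 5
  z = 5 + 4
  v = z + z
  return v
After constant-fold (8 stmts):
  y = 5
  c = 5
  b = 5
  x = 4
  d = 5
  z = 9
  v = z + z
  return v
After dead-code-elim (3 stmts):
  z = 9
  v = z + z
  return v
Evaluate:
  y = 5  =>  y = 5
  c = 5  =>  c = 5
  b = c  =>  b = 5
  x = 4  =>  x = 4
  d = c  =>  d = 5
  z = c + x  =>  z = 9
  v = z + z  =>  v = 18
  return v = 18

Answer: 18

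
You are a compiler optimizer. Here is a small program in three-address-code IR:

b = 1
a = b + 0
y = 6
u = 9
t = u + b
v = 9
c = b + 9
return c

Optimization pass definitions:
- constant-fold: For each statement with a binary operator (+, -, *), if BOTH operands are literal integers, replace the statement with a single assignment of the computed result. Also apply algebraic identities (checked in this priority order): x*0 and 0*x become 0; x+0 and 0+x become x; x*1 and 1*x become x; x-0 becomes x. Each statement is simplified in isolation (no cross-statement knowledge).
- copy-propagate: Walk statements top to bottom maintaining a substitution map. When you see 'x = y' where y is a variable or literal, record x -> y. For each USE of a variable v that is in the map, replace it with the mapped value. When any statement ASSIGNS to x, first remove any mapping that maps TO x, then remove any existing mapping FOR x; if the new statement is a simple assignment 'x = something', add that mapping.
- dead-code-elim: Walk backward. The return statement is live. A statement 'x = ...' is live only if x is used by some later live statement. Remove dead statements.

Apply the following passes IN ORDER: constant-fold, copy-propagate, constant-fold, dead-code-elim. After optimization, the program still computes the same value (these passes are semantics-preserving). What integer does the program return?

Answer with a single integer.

Answer: 10

Derivation:
Initial IR:
  b = 1
  a = b + 0
  y = 6
  u = 9
  t = u + b
  v = 9
  c = b + 9
  return c
After constant-fold (8 stmts):
  b = 1
  a = b
  y = 6
  u = 9
  t = u + b
  v = 9
  c = b + 9
  return c
After copy-propagate (8 stmts):
  b = 1
  a = 1
  y = 6
  u = 9
  t = 9 + 1
  v = 9
  c = 1 + 9
  return c
After constant-fold (8 stmts):
  b = 1
  a = 1
  y = 6
  u = 9
  t = 10
  v = 9
  c = 10
  return c
After dead-code-elim (2 stmts):
  c = 10
  return c
Evaluate:
  b = 1  =>  b = 1
  a = b + 0  =>  a = 1
  y = 6  =>  y = 6
  u = 9  =>  u = 9
  t = u + b  =>  t = 10
  v = 9  =>  v = 9
  c = b + 9  =>  c = 10
  return c = 10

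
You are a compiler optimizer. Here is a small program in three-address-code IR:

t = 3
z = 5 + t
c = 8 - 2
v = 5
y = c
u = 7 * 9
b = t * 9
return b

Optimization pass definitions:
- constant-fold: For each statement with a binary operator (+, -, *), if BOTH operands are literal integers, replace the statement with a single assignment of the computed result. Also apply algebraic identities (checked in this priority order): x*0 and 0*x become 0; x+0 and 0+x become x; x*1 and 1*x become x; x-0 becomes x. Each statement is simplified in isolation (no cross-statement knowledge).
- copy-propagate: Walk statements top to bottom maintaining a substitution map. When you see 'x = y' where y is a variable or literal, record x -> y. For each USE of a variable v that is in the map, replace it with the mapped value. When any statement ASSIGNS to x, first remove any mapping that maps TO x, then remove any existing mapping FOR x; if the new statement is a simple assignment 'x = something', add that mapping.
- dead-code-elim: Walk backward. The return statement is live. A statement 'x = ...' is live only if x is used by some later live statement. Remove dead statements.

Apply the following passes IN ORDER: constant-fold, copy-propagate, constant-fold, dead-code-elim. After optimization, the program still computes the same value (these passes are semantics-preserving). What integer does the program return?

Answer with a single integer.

Initial IR:
  t = 3
  z = 5 + t
  c = 8 - 2
  v = 5
  y = c
  u = 7 * 9
  b = t * 9
  return b
After constant-fold (8 stmts):
  t = 3
  z = 5 + t
  c = 6
  v = 5
  y = c
  u = 63
  b = t * 9
  return b
After copy-propagate (8 stmts):
  t = 3
  z = 5 + 3
  c = 6
  v = 5
  y = 6
  u = 63
  b = 3 * 9
  return b
After constant-fold (8 stmts):
  t = 3
  z = 8
  c = 6
  v = 5
  y = 6
  u = 63
  b = 27
  return b
After dead-code-elim (2 stmts):
  b = 27
  return b
Evaluate:
  t = 3  =>  t = 3
  z = 5 + t  =>  z = 8
  c = 8 - 2  =>  c = 6
  v = 5  =>  v = 5
  y = c  =>  y = 6
  u = 7 * 9  =>  u = 63
  b = t * 9  =>  b = 27
  return b = 27

Answer: 27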